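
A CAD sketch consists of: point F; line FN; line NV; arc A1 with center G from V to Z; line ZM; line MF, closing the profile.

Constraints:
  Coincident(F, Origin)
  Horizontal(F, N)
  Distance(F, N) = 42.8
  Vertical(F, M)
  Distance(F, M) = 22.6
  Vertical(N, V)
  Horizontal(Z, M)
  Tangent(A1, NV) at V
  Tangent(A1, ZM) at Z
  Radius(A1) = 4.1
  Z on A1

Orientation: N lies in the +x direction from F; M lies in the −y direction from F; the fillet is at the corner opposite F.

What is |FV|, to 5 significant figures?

46.627

F is at the origin; F and N share the same y with |FN| = 42.8 and N on the +x side, so N = (42.800, 0.0000). FM is vertical with |FM| = 22.6 and M on the −y side, so M = (0.0000, -22.600). The virtual corner opposite F is at (42.800, -22.600). Tangency of A1 to NV means the radius GV is perpendicular to NV and since A1 is tangent to ZM there, GZ ⟂ ZM, with radius 4.1, so the center G sits 4.1 in from both sides at G = (38.700, -18.500). That places the tangent points at V = (42.800, -18.500) on NV and Z = (38.700, -22.600) on ZM. Then |FV| = |V − F| = 46.627.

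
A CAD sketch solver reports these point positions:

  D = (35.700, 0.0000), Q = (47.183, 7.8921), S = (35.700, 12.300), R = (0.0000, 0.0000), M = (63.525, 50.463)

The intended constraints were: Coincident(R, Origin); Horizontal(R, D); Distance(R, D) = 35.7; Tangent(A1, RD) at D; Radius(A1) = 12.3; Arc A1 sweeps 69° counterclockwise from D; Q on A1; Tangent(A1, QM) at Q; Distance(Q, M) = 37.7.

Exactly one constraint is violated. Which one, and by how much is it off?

Distance(Q, M) = 37.7 — off by 7.90.

R = (0.00, 0.00) ✓; R.y = 0.00, D.y = 0.00 ✓; |RD| = 35.70 ✓; ∠(SD, DR) = 90.00° ✓; |SD| = 12.30 ✓; bearing(S→Q) − bearing(S→D) = 69.00° ✓; |SQ| = 12.30 ✓; ∠(SQ, QM) = 90.00° ✓; |QM| = 45.60 ✗.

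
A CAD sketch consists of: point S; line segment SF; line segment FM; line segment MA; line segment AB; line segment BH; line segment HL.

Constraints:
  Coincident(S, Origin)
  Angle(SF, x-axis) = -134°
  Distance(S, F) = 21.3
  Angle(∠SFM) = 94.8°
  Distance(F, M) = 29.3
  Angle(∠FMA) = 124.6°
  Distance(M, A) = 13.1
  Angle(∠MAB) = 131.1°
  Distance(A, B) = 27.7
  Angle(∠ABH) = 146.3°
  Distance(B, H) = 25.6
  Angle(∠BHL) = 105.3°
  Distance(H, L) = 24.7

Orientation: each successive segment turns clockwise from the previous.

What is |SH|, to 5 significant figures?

35.838

S is at the origin; SF runs at -134.0° with length 21.3, so F = (-14.796, -15.322). ∠SFM = 94.8° gives FM at 140.80° from the x-axis; with |FM| = 29.3, M = (-37.502, 3.1965). ∠FMA = 124.6° gives MA at 85.400° from the x-axis; with |MA| = 13.1, A = (-36.451, 16.254). ∠MAB = 131.1° gives AB at 36.500° from the x-axis; with |AB| = 27.7, B = (-14.185, 32.731). ∠ABH = 146.3° gives BH at 2.8000° from the x-axis; with |BH| = 25.6, H = (11.385, 33.981). Then |SH| = |H − S| = 35.838.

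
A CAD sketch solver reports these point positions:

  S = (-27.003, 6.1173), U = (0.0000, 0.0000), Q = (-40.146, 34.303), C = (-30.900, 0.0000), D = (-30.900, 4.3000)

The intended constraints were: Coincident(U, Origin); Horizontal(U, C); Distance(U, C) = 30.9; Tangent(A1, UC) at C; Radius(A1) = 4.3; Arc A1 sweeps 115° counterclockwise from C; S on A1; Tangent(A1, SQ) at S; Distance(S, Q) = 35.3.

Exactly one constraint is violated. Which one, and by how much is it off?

Distance(S, Q) = 35.3 — off by 4.20.

U = (0.00, 0.00) ✓; U.y = 0.00, C.y = 0.00 ✓; |UC| = 30.90 ✓; ∠(DC, CU) = 90.00° ✓; |DC| = 4.300 ✓; bearing(D→S) − bearing(D→C) = 115.0° ✓; |DS| = 4.300 ✓; ∠(DS, SQ) = 90.00° ✓; |SQ| = 31.10 ✗.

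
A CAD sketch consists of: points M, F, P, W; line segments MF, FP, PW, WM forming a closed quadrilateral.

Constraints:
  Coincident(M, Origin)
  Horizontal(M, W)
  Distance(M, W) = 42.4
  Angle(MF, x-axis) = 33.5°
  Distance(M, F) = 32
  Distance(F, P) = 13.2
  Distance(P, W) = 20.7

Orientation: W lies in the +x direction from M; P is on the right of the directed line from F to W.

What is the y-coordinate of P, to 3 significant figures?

5.19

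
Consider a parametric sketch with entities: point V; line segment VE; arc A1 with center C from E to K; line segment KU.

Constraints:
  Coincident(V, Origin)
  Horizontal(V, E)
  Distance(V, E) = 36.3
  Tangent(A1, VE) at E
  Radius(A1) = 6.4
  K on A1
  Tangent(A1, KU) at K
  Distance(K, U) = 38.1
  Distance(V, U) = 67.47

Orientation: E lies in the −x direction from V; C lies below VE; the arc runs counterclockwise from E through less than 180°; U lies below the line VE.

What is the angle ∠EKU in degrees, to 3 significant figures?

144°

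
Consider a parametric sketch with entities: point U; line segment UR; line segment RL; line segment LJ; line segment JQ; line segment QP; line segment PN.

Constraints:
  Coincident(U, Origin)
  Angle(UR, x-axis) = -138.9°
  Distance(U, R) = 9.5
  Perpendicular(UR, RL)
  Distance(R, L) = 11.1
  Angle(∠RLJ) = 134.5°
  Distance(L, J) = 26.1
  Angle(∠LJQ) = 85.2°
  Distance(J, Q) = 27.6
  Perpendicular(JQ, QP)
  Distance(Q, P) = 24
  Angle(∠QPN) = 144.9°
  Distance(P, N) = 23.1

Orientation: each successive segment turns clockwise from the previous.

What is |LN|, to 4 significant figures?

20.80

U is at the origin; UR runs at -138.9° with length 9.5, so R = (-7.159, -6.245). The perpendicularity gives RL at right angles to UR, so RL runs at 131.1°; with |RL| = 11.1, L = (-14.46, 2.119). ∠RLJ = 134.5° gives LJ at 85.60° from the x-axis; with |LJ| = 26.1, J = (-12.45, 28.14). ∠LJQ = 85.2° gives JQ at -9.200° from the x-axis; with |JQ| = 27.6, Q = (14.79, 23.73). The perpendicularity gives QP at right angles to JQ, so QP runs at -99.20°; with |QP| = 24.0, P = (10.95, 0.03857). ∠QPN = 144.9° gives PN at -134.3° from the x-axis; with |PN| = 23.1, N = (-5.179, -16.49). Then |LN| = |N − L| = 20.80.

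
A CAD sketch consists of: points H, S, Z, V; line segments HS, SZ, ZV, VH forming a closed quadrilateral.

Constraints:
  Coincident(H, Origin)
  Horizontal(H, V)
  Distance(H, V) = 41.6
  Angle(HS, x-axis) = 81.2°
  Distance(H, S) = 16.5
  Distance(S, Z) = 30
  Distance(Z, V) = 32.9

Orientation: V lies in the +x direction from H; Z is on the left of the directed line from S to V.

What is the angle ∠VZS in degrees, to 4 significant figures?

84.49°

H is at the origin; H and V share the same y with |HV| = 41.6 and V in +x, so V = (41.6, 0). HS runs at 81.2° with |HS| = 16.5, so S = (2.524, 16.31). Z is determined by |SZ| = 30.0 and |ZV| = 32.9 together: it lies at the intersection of circle(S, 30.0) and circle(V, 32.9). With |SV| = 42.34, the foot of the radical line on SV is 19.02 from S and the perpendicular offset is √(30.0² − 19.02²) = 23.20. Taking the left-of-SV solution: Z = (29.01, 30.40).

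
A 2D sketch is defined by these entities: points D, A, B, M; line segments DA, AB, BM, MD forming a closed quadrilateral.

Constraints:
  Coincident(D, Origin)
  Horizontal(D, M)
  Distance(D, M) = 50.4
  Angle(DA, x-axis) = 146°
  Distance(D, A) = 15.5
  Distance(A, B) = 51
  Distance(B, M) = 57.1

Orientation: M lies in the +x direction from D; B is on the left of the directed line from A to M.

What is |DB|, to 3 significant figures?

51.9

Checks: |AB| = 51.00 ✓; |BM| = 57.10 ✓.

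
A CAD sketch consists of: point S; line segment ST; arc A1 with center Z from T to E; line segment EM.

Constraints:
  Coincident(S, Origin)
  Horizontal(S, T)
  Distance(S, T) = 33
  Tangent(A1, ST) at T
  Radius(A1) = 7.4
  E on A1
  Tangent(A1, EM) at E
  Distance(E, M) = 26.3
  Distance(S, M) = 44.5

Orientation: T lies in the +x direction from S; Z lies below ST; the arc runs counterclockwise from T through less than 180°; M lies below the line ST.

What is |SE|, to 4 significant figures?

26.90

S is at the origin; S and T share the same y with |ST| = 33.0 and T on the +x side, so T = (33.00, 0.000). Tangency of A1 to ST means the radius ZT is perpendicular to ST, so Z = T + (0, -7.4) = (33.00, -7.400). Since ZE ⟂ EM (tangency), |ZM| = √(7.4² + 26.3²) = 27.32 regardless of where E sits on A1. So M lies on both circle(S, 44.5) and circle(Z, 27.32); the below-ST intersection is M = (28.33, -34.32). E is the foot of the tangent from M: E = (25.64, -8.157).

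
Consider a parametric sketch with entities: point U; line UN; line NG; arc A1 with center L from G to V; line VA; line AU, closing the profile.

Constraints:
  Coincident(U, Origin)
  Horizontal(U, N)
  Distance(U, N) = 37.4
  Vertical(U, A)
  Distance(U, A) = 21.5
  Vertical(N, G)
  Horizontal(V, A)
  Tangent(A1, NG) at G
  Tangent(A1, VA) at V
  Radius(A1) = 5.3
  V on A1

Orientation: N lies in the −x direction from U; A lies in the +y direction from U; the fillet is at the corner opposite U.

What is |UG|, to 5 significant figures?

40.758

The virtual corner opposite U is at (-37.400, 21.500). A1 meets NG tangentially, so LG is at right angles to NG and tangency of A1 to VA means the radius LV is perpendicular to VA, with radius 5.3, so the center L sits 5.3 in from both sides at L = (-32.100, 16.200). That places the tangent points at G = (-37.400, 16.200) on NG and V = (-32.100, 21.500) on VA. Then |UG| = |G − U| = 40.758.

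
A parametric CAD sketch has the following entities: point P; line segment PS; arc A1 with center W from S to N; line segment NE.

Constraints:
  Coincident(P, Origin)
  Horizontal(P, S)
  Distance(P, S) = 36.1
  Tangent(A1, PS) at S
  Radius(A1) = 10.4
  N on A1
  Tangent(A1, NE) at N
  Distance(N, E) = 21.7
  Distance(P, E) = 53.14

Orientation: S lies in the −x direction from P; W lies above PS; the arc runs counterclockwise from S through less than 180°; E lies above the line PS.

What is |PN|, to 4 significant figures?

32.40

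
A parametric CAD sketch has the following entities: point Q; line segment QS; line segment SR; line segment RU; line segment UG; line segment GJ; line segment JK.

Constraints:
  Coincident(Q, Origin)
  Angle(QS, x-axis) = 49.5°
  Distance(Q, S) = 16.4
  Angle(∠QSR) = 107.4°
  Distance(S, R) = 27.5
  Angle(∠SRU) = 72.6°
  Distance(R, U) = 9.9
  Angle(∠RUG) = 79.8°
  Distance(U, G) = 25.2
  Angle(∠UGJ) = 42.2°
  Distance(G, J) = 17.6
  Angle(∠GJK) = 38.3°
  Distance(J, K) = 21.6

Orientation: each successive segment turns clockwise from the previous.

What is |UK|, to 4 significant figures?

18.36

∠UGJ = 42.2° gives GJ at -8.500° from the x-axis; with |GJ| = 17.6, J = (30.96, 11.05). ∠GJK = 38.3° gives JK at -150.2° from the x-axis; with |JK| = 21.6, K = (12.22, 0.3181). Then |UK| = |K − U| = 18.36.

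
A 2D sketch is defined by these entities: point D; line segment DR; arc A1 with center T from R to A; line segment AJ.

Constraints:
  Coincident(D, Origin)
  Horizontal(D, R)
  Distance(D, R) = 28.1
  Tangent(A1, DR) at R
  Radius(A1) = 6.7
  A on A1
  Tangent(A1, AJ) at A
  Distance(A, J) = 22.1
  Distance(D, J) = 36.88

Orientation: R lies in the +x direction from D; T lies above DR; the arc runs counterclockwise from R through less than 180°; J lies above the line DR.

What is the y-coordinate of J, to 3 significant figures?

29.1

D is at the origin; D and R share the same y with |DR| = 28.1 and R on the +x side, so R = (28.1, 0.00). The tangent condition forces TR to be normal to DR, so T = R + (0, 6.7) = (28.1, 6.70). Since TA ⟂ AJ (tangency), |TJ| = √(6.7² + 22.1²) = 23.1 regardless of where A sits on A1. So J lies on both circle(D, 36.88) and circle(T, 23.1); the above-DR intersection is J = (22.6, 29.1). A is the foot of the tangent from J: A = (33.9, 10.1).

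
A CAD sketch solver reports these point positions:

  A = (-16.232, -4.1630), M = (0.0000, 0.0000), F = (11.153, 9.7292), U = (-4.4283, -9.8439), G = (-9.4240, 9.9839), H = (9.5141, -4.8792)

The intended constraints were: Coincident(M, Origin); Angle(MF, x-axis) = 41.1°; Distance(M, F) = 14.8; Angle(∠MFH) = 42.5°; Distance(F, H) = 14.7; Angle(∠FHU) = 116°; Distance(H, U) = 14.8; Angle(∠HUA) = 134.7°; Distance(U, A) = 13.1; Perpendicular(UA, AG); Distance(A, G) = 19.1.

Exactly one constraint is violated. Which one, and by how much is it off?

Distance(A, G) = 19.1 — off by 3.40.

M = (0.00, 0.00) ✓; MF at 41.10° ✓; |MF| = 14.80 ✓; ∠MFH = 42.50° ✓; |FH| = 14.70 ✓; ∠FHU = 116.0° ✓; |HU| = 14.80 ✓; ∠HUA = 134.7° ✓; |UA| = 13.10 ✓; ∠(UA, AG) = 90.00° ✓; |AG| = 15.70 ✗.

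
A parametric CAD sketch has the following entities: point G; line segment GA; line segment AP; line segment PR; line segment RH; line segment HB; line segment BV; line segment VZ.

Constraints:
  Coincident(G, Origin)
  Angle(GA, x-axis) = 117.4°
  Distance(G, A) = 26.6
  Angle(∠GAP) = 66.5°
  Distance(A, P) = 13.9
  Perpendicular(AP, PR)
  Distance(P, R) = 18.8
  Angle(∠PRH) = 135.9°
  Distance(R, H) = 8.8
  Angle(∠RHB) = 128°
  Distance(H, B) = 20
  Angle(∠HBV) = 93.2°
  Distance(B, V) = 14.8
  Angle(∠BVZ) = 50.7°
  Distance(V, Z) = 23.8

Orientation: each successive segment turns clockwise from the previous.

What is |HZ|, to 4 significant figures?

1.765

∠HBV = 93.2° gives BV at 91.00° from the x-axis; with |BV| = 14.8, V = (-23.02, 14.65). ∠BVZ = 50.7° gives VZ at -38.30° from the x-axis; with |VZ| = 23.8, Z = (-4.341, -0.1018). Then |HZ| = |Z − H| = 1.765.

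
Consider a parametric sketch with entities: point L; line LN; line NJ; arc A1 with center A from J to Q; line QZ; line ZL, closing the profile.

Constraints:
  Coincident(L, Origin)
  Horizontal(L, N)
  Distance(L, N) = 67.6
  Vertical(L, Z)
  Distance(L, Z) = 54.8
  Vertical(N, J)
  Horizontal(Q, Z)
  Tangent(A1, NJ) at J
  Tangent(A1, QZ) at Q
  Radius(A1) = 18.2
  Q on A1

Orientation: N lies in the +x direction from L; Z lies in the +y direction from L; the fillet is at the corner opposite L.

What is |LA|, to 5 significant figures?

61.481

L is at the origin; LN is horizontal with |LN| = 67.6 and N on the +x side, so N = (67.600, 0.0000). LZ is vertical with |LZ| = 54.8 and Z on the +y side, so Z = (0.0000, 54.800). The virtual corner opposite L is at (67.600, 54.800). The tangent condition forces AJ to be normal to NJ and the tangent condition forces AQ to be normal to QZ, with radius 18.2, so the center A sits 18.2 in from both sides at A = (49.400, 36.600). Then |LA| = |A − L| = 61.481.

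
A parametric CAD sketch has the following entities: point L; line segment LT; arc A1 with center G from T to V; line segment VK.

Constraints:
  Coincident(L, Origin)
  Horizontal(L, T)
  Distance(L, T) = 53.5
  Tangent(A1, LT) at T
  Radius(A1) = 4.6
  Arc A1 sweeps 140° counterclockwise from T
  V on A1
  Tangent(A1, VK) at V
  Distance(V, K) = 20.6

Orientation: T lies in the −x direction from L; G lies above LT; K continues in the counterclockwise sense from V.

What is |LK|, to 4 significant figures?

69.68

L is at the origin; L and T share the same y with |LT| = 53.5 and T on the −x side, so T = (-53.50, 0.000). Tangency of A1 to LT means the radius GT is perpendicular to LT, so G = T + (0, 4.6) = (-53.50, 4.600). On A1, T sits at bearing -90° from G; a 140° counterclockwise sweep puts V at bearing 50°, so V = G + 4.6·(cos 50°, sin 50°) = (-50.54, 8.124). Tangency of A1 to VK means the radius GV is perpendicular to VK, so VK runs along (−sin 50°, cos 50°); with |VK| = 20.6, K = (-66.32, 21.37). Then |LK| = |K − L| = 69.68.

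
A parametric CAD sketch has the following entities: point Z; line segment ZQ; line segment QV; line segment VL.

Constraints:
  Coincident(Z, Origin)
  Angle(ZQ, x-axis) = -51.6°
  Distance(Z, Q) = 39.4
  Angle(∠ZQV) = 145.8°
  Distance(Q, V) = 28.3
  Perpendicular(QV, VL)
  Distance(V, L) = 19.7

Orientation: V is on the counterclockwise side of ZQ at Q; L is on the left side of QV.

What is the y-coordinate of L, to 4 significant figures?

-20.54

Z is at the origin; ZQ runs at -51.6° with length 39.4, so Q = 39.4·(cos -51.6°, sin -51.6°) = (24.47, -30.88). ∠ZQV = 145.8°, so QV runs at -51.6° + (180° − 145.8°) = -17.40° from the x-axis; with |QV| = 28.3, V = Q + 28.3·(cos -17.40°, sin -17.40°) = (51.48, -39.34). The perpendicularity gives VL at right angles to QV; with |VL| = 19.7 on the left of QV, L = V + 19.7·(0.2990, 0.9542) = (57.37, -20.54). So L.y = -20.54.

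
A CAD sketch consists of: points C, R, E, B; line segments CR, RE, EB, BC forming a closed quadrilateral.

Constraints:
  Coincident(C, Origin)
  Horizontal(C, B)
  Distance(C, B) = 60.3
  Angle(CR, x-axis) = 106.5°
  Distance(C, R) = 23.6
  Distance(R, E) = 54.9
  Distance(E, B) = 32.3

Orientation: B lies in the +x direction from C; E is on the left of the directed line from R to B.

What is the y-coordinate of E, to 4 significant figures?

29.75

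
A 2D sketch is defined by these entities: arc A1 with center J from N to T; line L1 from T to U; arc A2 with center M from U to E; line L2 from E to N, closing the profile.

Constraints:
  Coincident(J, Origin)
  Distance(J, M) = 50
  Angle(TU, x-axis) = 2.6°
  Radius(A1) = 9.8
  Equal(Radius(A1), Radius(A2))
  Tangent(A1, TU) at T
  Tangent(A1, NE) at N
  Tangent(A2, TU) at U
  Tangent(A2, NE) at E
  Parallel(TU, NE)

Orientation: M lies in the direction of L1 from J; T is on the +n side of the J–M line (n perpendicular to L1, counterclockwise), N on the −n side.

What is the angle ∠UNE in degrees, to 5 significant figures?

21.405°

The slot axis is L1's direction at 2.6°, so u = (cos 2.6°, sin 2.6°) = (0.99897, 0.045363) and n = (−sin 2.6°, cos 2.6°) = (-0.045363, 0.99897). J is at the origin and M lies 50.0 along u from J, so M = 50.0·u = (49.949, 2.2681). Tangency of A1 to both parallel lines with radius 9.8 puts T and N at J ± 9.8·n: T = (-0.44456, 9.7899), N = (0.44456, -9.7899). Equal radii place U and E the same way about M: U = M + 9.8·n = (49.504, 12.058), E = M − 9.8·n = (50.393, -7.5218). Then cos ∠UNE = NU·NE / (|NU||NE|), giving 21.405°.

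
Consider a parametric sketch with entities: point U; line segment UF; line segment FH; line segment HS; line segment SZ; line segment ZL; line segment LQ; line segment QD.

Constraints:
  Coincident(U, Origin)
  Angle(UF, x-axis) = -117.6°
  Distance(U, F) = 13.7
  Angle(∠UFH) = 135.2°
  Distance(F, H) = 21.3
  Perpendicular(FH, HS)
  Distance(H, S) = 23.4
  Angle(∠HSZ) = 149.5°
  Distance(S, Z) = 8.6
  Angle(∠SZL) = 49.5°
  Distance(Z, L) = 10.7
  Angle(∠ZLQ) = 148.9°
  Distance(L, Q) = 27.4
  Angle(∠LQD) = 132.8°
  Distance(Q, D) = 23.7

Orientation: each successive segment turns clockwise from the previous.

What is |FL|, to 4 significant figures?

24.68

U is at the origin; UF runs at -117.6° with length 13.7, so F = (-6.347, -12.14). ∠UFH = 135.2° gives FH at -162.4° from the x-axis; with |FH| = 21.3, H = (-26.65, -18.58). FH is perpendicular to HS, so HS runs at 107.6°; with |HS| = 23.4, S = (-33.73, 3.723). ∠HSZ = 149.5° gives SZ at 77.10° from the x-axis; with |SZ| = 8.6, Z = (-31.81, 12.11). ∠SZL = 49.5° gives ZL at -53.40° from the x-axis; with |ZL| = 10.7, L = (-25.43, 3.516). Then |FL| = |L − F| = 24.68.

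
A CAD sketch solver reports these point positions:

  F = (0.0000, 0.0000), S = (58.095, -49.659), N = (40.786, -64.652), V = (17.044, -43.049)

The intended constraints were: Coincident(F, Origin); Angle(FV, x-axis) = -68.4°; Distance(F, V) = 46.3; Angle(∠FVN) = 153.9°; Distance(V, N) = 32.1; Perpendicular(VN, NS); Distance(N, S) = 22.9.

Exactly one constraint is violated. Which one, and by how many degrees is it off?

Perpendicular(VN, NS) — off by 6.80°.

F = (0.00, 0.00) ✓; FV at -68.40° ✓; |FV| = 46.30 ✓; ∠FVN = 153.9° ✓; |VN| = 32.10 ✓; ∠(VN, NS) = 83.20° ✗; |NS| = 22.90 ✓.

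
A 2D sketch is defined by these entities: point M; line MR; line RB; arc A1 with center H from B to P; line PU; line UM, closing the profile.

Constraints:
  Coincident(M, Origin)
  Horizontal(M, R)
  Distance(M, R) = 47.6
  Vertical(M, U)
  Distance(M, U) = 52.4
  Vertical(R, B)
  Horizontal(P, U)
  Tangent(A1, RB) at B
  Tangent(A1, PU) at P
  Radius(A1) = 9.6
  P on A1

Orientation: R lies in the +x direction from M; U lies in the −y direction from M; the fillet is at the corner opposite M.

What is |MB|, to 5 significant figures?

64.012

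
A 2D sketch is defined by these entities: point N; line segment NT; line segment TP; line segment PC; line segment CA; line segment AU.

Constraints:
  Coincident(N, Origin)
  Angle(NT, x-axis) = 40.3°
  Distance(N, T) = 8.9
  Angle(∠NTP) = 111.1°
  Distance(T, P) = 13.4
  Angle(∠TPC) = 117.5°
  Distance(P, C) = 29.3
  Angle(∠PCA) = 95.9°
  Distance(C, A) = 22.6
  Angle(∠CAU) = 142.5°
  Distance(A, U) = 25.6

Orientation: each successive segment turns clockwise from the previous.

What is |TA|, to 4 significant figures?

39.27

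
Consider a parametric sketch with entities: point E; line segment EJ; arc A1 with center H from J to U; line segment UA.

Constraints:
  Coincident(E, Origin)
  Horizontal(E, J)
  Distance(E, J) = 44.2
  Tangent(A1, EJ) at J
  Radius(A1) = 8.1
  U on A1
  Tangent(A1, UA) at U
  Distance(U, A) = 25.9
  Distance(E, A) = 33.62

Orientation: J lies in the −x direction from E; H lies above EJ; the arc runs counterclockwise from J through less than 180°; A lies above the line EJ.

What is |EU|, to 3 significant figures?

37.7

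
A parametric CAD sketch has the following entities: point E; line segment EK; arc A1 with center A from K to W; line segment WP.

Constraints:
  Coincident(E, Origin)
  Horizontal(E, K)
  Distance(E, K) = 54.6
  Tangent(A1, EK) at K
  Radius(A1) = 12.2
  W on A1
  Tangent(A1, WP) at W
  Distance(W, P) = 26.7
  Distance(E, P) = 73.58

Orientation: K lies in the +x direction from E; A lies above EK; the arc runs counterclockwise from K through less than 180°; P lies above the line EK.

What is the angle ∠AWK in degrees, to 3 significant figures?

39.3°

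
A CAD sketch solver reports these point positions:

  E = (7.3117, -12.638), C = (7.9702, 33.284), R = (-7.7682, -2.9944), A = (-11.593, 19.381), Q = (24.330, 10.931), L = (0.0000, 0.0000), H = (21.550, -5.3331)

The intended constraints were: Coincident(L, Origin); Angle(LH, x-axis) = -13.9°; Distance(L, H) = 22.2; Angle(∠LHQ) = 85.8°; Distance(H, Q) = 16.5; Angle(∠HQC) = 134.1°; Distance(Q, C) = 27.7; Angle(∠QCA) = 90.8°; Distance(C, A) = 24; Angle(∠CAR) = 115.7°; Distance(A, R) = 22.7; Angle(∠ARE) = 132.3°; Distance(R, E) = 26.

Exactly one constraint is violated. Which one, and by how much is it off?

Distance(R, E) = 26 — off by 8.10.

L = (0.00, 0.00) ✓; LH at -13.90° ✓; |LH| = 22.20 ✓; ∠LHQ = 85.80° ✓; |HQ| = 16.50 ✓; ∠HQC = 134.1° ✓; |QC| = 27.70 ✓; ∠QCA = 90.80° ✓; |CA| = 24.00 ✓; ∠CAR = 115.7° ✓; |AR| = 22.70 ✓; ∠ARE = 132.3° ✓; |RE| = 17.90 ✗.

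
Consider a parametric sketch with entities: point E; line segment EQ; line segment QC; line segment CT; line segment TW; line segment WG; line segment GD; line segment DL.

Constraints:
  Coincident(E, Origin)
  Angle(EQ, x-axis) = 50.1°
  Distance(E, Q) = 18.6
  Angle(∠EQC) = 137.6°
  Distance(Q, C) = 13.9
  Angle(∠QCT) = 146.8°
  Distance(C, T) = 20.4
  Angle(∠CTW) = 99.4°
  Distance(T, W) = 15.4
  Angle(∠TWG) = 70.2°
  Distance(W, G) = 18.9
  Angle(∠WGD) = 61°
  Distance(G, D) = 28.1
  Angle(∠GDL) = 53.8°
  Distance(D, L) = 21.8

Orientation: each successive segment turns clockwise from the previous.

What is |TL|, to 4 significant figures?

13.29

E is at the origin; EQ runs at 50.1° with length 18.6, so Q = (11.93, 14.27). ∠EQC = 137.6° gives QC at 7.700° from the x-axis; with |QC| = 13.9, C = (25.71, 16.13). ∠QCT = 146.8° gives CT at -25.50° from the x-axis; with |CT| = 20.4, T = (44.12, 7.349). ∠CTW = 99.4° gives TW at -106.1° from the x-axis; with |TW| = 15.4, W = (39.85, -7.447). ∠TWG = 70.2° gives WG at 144.1° from the x-axis; with |WG| = 18.9, G = (24.54, 3.636). ∠WGD = 61.0° gives GD at 25.10° from the x-axis; with |GD| = 28.1, D = (49.98, 15.56). ∠GDL = 53.8° gives DL at -101.1° from the x-axis; with |DL| = 21.8, L = (45.79, -5.836). Then |TL| = |L − T| = 13.29.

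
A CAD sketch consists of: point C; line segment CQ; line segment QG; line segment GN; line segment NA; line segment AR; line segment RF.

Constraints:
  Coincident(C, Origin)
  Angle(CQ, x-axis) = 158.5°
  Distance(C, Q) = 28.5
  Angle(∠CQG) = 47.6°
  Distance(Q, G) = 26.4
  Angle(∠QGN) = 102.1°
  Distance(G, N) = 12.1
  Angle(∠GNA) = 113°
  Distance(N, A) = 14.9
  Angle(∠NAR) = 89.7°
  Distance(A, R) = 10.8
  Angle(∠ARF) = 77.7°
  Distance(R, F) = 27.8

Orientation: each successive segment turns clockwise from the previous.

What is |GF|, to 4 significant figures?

9.906

C is at the origin; CQ runs at 158.5° with length 28.5, so Q = (-26.52, 10.45). ∠CQG = 47.6° gives QG at 26.10° from the x-axis; with |QG| = 26.4, G = (-2.809, 22.06). ∠QGN = 102.1° gives GN at -51.80° from the x-axis; with |GN| = 12.1, N = (4.674, 12.55). ∠GNA = 113.0° gives NA at -118.8° from the x-axis; with |NA| = 14.9, A = (-2.504, -0.5062). ∠NAR = 89.7° gives AR at 150.9° from the x-axis; with |AR| = 10.8, R = (-11.94, 4.746). ∠ARF = 77.7° gives RF at 48.60° from the x-axis; with |RF| = 27.8, F = (6.443, 25.60). Then |GF| = |F − G| = 9.906.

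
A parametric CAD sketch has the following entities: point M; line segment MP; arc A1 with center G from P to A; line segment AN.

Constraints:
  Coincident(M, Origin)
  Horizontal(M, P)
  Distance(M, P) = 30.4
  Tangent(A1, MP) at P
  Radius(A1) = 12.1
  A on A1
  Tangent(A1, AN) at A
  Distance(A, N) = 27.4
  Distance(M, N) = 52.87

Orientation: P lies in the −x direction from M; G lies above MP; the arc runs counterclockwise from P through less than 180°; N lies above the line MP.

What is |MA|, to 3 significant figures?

26.4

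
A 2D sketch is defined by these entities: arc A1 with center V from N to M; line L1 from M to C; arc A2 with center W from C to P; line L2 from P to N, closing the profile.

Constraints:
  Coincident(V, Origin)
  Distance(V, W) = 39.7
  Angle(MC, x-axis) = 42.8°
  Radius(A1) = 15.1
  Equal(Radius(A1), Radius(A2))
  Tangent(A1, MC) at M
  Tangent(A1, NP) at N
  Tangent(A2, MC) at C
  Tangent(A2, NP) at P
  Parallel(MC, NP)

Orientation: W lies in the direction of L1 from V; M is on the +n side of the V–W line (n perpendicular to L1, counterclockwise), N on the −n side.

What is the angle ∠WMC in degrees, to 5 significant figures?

20.824°

The slot axis is L1's direction at 42.8°, so u = (cos 42.8°, sin 42.8°) = (0.73373, 0.67944) and n = (−sin 42.8°, cos 42.8°) = (-0.67944, 0.73373). V is at the origin and W lies 39.7 along u from V, so W = 39.7·u = (29.129, 26.974). Tangency of A1 to both parallel lines with radius 15.1 puts M and N at V ± 15.1·n: M = (-10.260, 11.079), N = (10.260, -11.079). Equal radii place C and P the same way about W: C = W + 15.1·n = (18.870, 38.053), P = W − 15.1·n = (39.389, 15.894). Then cos ∠WMC = MW·MC / (|MW||MC|), giving 20.824°.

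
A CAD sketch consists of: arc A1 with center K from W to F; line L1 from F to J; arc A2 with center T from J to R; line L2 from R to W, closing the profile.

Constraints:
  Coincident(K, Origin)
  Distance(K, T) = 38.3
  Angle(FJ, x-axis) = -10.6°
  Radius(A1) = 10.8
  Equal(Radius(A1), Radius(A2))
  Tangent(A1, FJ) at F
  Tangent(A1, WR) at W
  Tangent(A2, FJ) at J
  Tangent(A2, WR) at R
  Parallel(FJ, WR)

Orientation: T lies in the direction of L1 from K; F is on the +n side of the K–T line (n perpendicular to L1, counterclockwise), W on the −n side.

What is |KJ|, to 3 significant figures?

39.8

The slot axis is L1's direction at -10.6°, so u = (cos -10.6°, sin -10.6°) = (0.983, -0.184) and n = (−sin -10.6°, cos -10.6°) = (0.184, 0.983). K is at the origin and T lies 38.3 along u from K, so T = 38.3·u = (37.6, -7.05). Tangency of A1 to both parallel lines with radius 10.8 puts F and W at K ± 10.8·n: F = (1.99, 10.6), W = (-1.99, -10.6). Equal radii place J and R the same way about T: J = T + 10.8·n = (39.6, 3.57), R = T − 10.8·n = (35.7, -17.7). Then |KJ| = |J − K| = 39.8.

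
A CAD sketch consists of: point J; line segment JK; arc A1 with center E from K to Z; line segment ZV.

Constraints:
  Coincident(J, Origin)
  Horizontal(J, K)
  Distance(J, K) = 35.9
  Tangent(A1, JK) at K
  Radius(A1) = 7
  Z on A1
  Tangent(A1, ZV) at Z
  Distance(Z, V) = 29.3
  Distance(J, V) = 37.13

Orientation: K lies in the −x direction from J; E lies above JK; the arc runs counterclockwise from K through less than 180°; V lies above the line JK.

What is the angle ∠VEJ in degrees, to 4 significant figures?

66.84°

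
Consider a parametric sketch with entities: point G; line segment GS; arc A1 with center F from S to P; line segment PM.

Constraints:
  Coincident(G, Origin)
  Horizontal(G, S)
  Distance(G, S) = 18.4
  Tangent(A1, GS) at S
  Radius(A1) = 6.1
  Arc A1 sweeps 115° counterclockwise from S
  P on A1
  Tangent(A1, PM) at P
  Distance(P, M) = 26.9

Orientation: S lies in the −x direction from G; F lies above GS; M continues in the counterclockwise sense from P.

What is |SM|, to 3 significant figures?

33.6

On A1, S sits at bearing -90° from F; a 115° counterclockwise sweep puts P at bearing 25°, so P = F + 6.1·(cos 25°, sin 25°) = (-12.9, 8.68). A1 meets PM tangentially, so FP is at right angles to PM, so PM runs along (−sin 25°, cos 25°); with |PM| = 26.9, M = (-24.2, 33.1). Then |SM| = |M − S| = 33.6.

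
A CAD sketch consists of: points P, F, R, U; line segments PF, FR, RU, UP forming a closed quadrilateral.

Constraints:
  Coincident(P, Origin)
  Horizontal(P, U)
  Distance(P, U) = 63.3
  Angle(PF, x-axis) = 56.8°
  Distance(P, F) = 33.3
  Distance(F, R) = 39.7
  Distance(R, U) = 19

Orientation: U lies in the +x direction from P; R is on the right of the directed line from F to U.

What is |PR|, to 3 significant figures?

44.4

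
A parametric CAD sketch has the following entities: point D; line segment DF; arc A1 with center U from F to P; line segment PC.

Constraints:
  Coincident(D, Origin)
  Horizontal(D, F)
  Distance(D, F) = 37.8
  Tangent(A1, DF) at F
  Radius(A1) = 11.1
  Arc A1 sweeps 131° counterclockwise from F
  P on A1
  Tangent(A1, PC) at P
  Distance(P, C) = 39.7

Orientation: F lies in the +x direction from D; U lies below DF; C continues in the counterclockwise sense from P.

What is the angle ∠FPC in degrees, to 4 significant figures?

114.5°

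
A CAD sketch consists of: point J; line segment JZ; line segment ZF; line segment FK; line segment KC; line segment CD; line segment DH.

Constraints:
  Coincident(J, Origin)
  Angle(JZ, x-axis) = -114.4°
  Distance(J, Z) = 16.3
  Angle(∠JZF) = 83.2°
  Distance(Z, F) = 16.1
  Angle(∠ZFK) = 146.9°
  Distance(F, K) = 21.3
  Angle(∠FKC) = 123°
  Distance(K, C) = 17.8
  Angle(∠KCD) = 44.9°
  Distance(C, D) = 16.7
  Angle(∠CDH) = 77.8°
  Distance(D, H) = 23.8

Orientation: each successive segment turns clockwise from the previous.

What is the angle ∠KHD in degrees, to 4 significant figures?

7.189°

J is at the origin; JZ runs at -114.4° with length 16.3, so Z = (-6.734, -14.84). ∠JZF = 83.2° gives ZF at 148.8° from the x-axis; with |ZF| = 16.1, F = (-20.50, -6.504). ∠ZFK = 146.9° gives FK at 115.7° from the x-axis; with |FK| = 21.3, K = (-29.74, 12.69). ∠FKC = 123.0° gives KC at 58.70° from the x-axis; with |KC| = 17.8, C = (-20.49, 27.90). ∠KCD = 44.9° gives CD at -76.40° from the x-axis; with |CD| = 16.7, D = (-16.57, 11.67). ∠CDH = 77.8° gives DH at -178.6° from the x-axis; with |DH| = 23.8, H = (-40.36, 11.09). Then cos ∠KHD = HK·HD / (|HK||HD|), giving 7.189°.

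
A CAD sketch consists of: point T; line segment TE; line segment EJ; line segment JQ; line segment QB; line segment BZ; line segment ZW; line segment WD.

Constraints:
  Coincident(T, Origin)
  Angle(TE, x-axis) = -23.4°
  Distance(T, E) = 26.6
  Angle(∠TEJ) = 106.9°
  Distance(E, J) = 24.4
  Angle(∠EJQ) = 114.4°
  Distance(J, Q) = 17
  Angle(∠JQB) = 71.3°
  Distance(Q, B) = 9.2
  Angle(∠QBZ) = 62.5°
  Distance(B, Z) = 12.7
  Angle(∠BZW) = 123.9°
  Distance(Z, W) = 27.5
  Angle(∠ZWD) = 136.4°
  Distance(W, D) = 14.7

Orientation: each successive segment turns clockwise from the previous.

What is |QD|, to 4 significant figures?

36.11

T is at the origin; TE runs at -23.4° with length 26.6, so E = (24.41, -10.56). ∠TEJ = 106.9° gives EJ at -96.50° from the x-axis; with |EJ| = 24.4, J = (21.65, -34.81). ∠EJQ = 114.4° gives JQ at -162.1° from the x-axis; with |JQ| = 17.0, Q = (5.473, -40.03). ∠JQB = 71.3° gives QB at 89.20° from the x-axis; with |QB| = 9.2, B = (5.601, -30.83). ∠QBZ = 62.5° gives BZ at -28.30° from the x-axis; with |BZ| = 12.7, Z = (16.78, -36.85). ∠BZW = 123.9° gives ZW at -84.40° from the x-axis; with |ZW| = 27.5, W = (19.47, -64.22). ∠ZWD = 136.4° gives WD at -128.0° from the x-axis; with |WD| = 14.7, D = (10.42, -75.81). Then |QD| = |D − Q| = 36.11.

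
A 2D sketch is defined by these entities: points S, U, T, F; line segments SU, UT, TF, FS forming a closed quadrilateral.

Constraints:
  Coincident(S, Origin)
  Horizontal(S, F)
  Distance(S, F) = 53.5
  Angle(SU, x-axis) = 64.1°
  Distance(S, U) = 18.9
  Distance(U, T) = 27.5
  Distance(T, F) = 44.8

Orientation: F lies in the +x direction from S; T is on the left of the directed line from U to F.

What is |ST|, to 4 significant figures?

45.80

Checks: |UT| = 27.50 ✓; |TF| = 44.80 ✓.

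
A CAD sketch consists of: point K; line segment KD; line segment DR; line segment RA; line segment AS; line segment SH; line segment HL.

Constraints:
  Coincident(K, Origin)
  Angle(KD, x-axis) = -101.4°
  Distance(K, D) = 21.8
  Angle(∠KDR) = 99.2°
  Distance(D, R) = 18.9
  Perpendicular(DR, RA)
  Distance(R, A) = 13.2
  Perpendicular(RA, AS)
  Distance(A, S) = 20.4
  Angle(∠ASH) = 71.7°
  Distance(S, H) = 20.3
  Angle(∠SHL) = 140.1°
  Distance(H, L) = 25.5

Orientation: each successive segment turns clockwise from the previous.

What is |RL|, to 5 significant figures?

20.956

∠ASH = 71.7° gives SH at -110.50° from the x-axis; with |SH| = 20.3, H = (-9.4125, -27.252). ∠SHL = 140.1° gives HL at -150.40° from the x-axis; with |HL| = 25.5, L = (-31.585, -39.847). Then |RL| = |L − R| = 20.956.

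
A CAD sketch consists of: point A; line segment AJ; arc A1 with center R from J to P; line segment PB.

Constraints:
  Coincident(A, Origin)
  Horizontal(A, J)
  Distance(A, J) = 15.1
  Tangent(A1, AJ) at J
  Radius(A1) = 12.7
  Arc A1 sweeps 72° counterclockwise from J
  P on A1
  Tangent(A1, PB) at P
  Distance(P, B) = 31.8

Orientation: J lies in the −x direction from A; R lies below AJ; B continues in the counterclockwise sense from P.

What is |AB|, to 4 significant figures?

53.78

A is at the origin; A and J share the same y with |AJ| = 15.1 and J on the −x side, so J = (-15.10, 0.000). Since A1 is tangent to AJ there, RJ ⟂ AJ, so R = J + (0, -12.7) = (-15.10, -12.70). On A1, J sits at bearing 90° from R; a 72° counterclockwise sweep puts P at bearing 162°, so P = R + 12.7·(cos 162°, sin 162°) = (-27.18, -8.775). The tangent condition forces RP to be normal to PB, so PB runs along (−sin 162°, cos 162°); with |PB| = 31.8, B = (-37.01, -39.02). Then |AB| = |B − A| = 53.78.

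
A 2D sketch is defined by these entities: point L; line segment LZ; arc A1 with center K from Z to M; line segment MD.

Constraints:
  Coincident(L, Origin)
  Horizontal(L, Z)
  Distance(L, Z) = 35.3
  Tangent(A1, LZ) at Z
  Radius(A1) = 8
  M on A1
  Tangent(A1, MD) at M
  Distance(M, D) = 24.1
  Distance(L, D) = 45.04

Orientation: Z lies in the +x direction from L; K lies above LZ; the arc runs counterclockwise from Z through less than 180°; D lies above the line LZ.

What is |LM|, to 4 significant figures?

43.94

L is at the origin; L and Z share the same y with |LZ| = 35.3 and Z on the +x side, so Z = (35.30, 0.000). Tangency of A1 to LZ means the radius KZ is perpendicular to LZ, so K = Z + (0, 8) = (35.30, 8.000). Since KM ⟂ MD (tangency), |KD| = √(8.0² + 24.1²) = 25.39 regardless of where M sits on A1. So D lies on both circle(L, 45.04) and circle(K, 25.39); the above-LZ intersection is D = (30.68, 32.97). M is the foot of the tangent from D: M = (42.31, 11.86).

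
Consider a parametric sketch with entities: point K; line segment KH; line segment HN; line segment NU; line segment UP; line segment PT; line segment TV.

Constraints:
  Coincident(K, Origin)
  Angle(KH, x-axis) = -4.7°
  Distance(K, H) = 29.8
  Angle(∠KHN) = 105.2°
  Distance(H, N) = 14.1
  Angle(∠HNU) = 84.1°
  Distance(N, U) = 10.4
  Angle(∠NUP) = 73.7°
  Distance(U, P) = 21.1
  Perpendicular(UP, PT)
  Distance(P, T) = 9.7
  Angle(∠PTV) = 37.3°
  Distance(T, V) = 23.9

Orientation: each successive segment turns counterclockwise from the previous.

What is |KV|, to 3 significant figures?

16.6

K is at the origin; KH runs at -4.7° with length 29.8, so H = (29.7, -2.44). ∠KHN = 105.2° gives HN at 70.1° from the x-axis; with |HN| = 14.1, N = (34.5, 10.8). ∠HNU = 84.1° gives NU at 166° from the x-axis; with |NU| = 10.4, U = (24.4, 13.3). ∠NUP = 73.7° gives UP at -87.7° from the x-axis; with |UP| = 21.1, P = (25.3, -7.75). UP is perpendicular to PT, so PT runs at 2.30°; with |PT| = 9.7, T = (34.9, -7.36). ∠PTV = 37.3° gives TV at 145° from the x-axis; with |TV| = 23.9, V = (15.4, 6.35). Then |KV| = |V − K| = 16.6.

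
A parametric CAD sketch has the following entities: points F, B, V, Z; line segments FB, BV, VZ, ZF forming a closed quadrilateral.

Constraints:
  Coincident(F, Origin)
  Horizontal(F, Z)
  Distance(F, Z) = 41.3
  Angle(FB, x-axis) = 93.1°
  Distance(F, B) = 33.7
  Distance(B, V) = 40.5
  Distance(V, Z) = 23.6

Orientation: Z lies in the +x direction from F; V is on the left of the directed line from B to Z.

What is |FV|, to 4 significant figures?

43.98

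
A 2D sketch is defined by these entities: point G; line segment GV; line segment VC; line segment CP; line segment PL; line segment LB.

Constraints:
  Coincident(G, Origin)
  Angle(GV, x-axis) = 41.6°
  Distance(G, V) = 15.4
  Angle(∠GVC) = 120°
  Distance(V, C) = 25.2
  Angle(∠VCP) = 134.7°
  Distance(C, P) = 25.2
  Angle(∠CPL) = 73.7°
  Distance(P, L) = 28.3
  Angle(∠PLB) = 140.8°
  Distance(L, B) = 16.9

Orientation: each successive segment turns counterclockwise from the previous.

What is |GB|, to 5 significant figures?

17.449

G is at the origin; GV runs at 41.6° with length 15.4, so V = (11.516, 10.224). ∠GVC = 120.0° gives VC at 101.60° from the x-axis; with |VC| = 25.2, C = (6.4489, 34.910). ∠VCP = 134.7° gives CP at 146.90° from the x-axis; with |CP| = 25.2, P = (-14.662, 48.672). ∠CPL = 73.7° gives PL at -106.80° from the x-axis; with |PL| = 28.3, L = (-22.841, 21.579). ∠PLB = 140.8° gives LB at -67.600° from the x-axis; with |LB| = 16.9, B = (-16.401, 5.9546). Then |GB| = |B − G| = 17.449.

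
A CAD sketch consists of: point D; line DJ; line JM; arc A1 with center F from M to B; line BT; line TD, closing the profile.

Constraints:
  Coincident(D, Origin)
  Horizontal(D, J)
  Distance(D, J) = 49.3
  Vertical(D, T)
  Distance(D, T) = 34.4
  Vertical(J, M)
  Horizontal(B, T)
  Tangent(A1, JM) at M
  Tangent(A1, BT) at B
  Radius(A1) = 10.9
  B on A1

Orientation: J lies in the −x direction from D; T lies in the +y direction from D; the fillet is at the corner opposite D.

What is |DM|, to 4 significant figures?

54.61

D is at the origin; D and J share the same y with |DJ| = 49.3 and J on the −x side, so J = (-49.30, 0.000). DT is vertical with |DT| = 34.4 and T on the +y side, so T = (0.000, 34.40). The virtual corner opposite D is at (-49.30, 34.40). Tangency of A1 to JM means the radius FM is perpendicular to JM and tangency of A1 to BT means the radius FB is perpendicular to BT, with radius 10.9, so the center F sits 10.9 in from both sides at F = (-38.40, 23.50). That places the tangent points at M = (-49.30, 23.50) on JM and B = (-38.40, 34.40) on BT. Then |DM| = |M − D| = 54.61.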